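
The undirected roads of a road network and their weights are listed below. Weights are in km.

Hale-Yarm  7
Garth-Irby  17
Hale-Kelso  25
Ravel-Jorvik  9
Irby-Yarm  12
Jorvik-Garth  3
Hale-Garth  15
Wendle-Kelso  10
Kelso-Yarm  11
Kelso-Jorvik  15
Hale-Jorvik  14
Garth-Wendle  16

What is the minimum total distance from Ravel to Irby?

Running Dijkstra from Ravel:
Ravel: 0
Jorvik: 9  (via Ravel)
Garth: 12  (via Jorvik)
Hale: 23  (via Jorvik)
Kelso: 24  (via Jorvik)
Wendle: 28  (via Garth)
Irby: 29  (via Garth)
Shortest route: Ravel → Jorvik → Garth → Irby = 29 km.

29 km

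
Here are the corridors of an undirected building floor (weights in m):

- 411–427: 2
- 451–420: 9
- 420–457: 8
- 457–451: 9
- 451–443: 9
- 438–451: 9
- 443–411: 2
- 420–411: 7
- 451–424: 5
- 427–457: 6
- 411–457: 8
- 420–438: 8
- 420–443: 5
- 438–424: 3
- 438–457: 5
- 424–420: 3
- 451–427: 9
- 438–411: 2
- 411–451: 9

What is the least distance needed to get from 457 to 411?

Candidate routes:
457 - 438 - 411: 5+2 = 7
457 - 427 - 411: 6+2 = 8
457 - 411: 8 = 8
The minimum is 7 m via 457 - 438 - 411.

7 m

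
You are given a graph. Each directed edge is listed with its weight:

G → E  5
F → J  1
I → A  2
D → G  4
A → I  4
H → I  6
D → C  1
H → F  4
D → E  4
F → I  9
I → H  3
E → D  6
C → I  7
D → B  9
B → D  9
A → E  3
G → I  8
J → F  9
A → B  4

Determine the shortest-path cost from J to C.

30

Candidate routes:
J - F - I - A - B - D - C: 9+9+2+4+9+1 = 34
J - F - I - A - E - D - C: 9+9+2+3+6+1 = 30
Cheapest is J - F - I - A - E - D - C at 30.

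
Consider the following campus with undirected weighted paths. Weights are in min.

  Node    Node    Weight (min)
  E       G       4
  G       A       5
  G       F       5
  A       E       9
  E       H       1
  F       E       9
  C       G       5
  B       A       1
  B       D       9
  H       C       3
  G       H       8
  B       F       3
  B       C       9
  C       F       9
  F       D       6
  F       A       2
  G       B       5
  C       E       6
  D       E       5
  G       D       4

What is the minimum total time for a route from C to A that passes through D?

17 min

Shortest C→D: C → H → E → D = 9
Best D to A: D → F → A costing 8
Total via D: 9 + 8 = 17 min.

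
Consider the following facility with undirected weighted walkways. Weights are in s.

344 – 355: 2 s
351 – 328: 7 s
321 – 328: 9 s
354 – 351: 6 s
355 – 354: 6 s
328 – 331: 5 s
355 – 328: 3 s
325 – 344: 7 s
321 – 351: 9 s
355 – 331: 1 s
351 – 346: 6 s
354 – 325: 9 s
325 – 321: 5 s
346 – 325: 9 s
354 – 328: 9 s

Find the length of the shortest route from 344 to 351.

12 s

Compare a few routes:
344–355–328–351: 2+3+7 = 12
344–355–328–354–351: 2+3+9+6 = 20
344–355–331–328–351: 2+1+5+7 = 15
344–355–354–351: 2+6+6 = 14
Cheapest is 344–355–328–351 at 12 s.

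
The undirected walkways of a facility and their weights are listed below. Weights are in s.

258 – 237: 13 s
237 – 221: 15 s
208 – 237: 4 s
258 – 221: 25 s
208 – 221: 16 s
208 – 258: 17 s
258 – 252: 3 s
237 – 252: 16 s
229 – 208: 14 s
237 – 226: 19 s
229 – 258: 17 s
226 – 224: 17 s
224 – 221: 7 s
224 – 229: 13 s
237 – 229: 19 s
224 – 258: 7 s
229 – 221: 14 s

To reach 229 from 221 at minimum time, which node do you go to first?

Candidate routes:
221–224–229: 7+13 = 20
221–229: 14 = 14
Cheapest is 221–229 at 14 s.
So from 221 the first move is to 229.

229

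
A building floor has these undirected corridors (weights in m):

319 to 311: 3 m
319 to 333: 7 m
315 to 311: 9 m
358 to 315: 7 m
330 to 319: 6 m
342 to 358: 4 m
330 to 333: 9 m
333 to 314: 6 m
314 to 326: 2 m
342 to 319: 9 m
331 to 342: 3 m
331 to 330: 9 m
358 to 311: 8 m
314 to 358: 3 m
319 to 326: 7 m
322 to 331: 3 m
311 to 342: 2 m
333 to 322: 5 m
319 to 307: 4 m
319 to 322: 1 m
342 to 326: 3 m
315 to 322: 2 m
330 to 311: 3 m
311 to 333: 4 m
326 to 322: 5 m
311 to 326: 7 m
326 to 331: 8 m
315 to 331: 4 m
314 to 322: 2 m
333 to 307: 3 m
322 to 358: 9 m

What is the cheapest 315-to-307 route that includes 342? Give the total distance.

Shortest 315→342: 315 → 331 → 342 = 7
Shortest 342→307: 342 → 311 → 319 → 307 = 9
Total via 342: 7 + 9 = 16 m.

16 m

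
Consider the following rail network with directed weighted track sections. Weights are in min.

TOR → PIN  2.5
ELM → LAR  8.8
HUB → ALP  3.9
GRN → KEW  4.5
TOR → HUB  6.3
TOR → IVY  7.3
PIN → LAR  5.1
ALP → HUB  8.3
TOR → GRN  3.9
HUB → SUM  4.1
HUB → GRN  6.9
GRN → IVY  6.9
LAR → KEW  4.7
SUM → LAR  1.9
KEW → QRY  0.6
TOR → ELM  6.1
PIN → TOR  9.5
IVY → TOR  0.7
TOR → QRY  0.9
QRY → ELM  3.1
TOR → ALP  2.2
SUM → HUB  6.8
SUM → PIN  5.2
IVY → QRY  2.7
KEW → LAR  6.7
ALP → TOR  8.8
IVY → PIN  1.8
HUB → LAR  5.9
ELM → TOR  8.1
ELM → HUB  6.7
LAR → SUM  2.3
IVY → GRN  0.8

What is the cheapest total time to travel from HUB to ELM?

Enumerating some paths:
HUB → SUM → LAR → KEW → QRY → ELM: 4.1+1.9+4.7+0.6+3.1 = 14.4
HUB → ALP → TOR → QRY → ELM: 3.9+8.8+0.9+3.1 = 16.7
HUB → GRN → KEW → QRY → ELM: 6.9+4.5+0.6+3.1 = 15.1
HUB → LAR → KEW → QRY → ELM: 5.9+4.7+0.6+3.1 = 14.3
The minimum is 14.3 min via HUB → LAR → KEW → QRY → ELM.

14.3 min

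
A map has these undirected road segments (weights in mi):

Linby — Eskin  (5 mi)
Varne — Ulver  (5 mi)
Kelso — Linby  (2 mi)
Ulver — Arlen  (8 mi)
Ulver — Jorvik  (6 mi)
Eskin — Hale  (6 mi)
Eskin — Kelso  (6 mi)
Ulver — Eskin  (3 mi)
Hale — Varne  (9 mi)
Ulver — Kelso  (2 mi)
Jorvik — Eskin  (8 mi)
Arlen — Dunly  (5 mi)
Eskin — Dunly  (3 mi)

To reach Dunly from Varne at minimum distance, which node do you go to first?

Ulver

Candidate routes:
Varne - Ulver - Kelso - Linby - Eskin - Dunly: 5+2+2+5+3 = 17
Varne - Hale - Eskin - Dunly: 9+6+3 = 18
Varne - Ulver - Kelso - Eskin - Dunly: 5+2+6+3 = 16
Varne - Ulver - Eskin - Dunly: 5+3+3 = 11
The minimum is 11 mi via Varne - Ulver - Eskin - Dunly.
So from Varne the first move is to Ulver.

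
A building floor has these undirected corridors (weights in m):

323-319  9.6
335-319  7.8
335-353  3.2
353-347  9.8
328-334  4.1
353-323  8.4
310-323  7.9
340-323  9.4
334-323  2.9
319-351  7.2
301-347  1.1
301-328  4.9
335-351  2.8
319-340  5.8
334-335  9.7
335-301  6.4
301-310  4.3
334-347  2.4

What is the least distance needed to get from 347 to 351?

10.3 m

Running Dijkstra from 347:
347: 0
301: 1.1  (via 347)
334: 2.4  (via 347)
323: 5.3  (via 334)
310: 5.4  (via 301)
328: 6  (via 301)
335: 7.5  (via 301)
353: 9.8  (via 347)
351: 10.3  (via 335)
Shortest route: 347 → 301 → 335 → 351 = 10.3 m.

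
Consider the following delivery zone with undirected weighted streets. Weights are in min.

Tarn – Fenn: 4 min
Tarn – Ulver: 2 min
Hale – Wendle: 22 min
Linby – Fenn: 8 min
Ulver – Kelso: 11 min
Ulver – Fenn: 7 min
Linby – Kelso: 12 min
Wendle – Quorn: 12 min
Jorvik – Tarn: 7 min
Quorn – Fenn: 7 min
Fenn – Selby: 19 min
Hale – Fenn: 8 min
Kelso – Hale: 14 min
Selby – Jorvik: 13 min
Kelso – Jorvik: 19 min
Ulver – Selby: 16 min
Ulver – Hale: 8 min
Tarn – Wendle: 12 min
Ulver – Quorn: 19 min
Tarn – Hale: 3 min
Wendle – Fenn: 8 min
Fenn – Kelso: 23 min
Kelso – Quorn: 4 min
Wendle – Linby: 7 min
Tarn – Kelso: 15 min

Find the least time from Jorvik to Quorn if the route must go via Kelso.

23 min

Shortest Jorvik→Kelso: Jorvik → Kelso = 19
Shortest Kelso→Quorn: Kelso → Quorn = 4
Total via Kelso: 19 + 4 = 23 min.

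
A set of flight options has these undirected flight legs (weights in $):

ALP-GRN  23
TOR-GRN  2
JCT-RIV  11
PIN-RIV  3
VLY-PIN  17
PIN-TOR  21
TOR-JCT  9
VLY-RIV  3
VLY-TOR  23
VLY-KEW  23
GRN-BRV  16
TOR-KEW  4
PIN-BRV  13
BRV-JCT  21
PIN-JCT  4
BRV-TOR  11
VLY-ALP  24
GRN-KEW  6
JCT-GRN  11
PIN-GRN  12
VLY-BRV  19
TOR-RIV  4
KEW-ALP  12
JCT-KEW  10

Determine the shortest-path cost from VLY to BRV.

$18

Enumerating some paths:
VLY–RIV–TOR–BRV: 3+4+11 = 18
VLY–BRV: 19 = 19
VLY–RIV–PIN–BRV: 3+3+13 = 19
The minimum is $18 via VLY–RIV–TOR–BRV.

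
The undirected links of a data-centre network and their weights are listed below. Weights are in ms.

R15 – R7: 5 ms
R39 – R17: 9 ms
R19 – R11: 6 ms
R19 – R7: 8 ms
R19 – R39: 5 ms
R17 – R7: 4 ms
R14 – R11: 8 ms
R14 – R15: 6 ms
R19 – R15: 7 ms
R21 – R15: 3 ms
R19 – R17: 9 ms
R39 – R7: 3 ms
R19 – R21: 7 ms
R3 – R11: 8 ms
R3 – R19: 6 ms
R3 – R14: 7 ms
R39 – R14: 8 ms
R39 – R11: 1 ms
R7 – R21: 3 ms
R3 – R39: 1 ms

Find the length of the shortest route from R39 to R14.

8 ms

Shortest distances from R39:
R39: 0
R3: 1  (via R39)
R11: 1  (via R39)
R7: 3  (via R39)
R19: 5  (via R39)
R21: 6  (via R7)
R17: 7  (via R7)
R15: 8  (via R7)
R14: 8  (via R39)
Shortest route: R39–R14 = 8 ms.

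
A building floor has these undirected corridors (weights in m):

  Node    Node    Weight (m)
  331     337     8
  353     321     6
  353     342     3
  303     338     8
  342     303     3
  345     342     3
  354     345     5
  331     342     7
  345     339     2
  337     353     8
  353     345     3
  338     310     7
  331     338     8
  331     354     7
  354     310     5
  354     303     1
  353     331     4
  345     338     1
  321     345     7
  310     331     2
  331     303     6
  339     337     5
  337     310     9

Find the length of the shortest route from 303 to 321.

12 m

Enumerating some paths:
303–342–345–353–321: 3+3+3+6 = 15
303–342–345–321: 3+3+7 = 13
303–354–345–321: 1+5+7 = 13
303–342–353–321: 3+3+6 = 12
The minimum is 12 m via 303–342–353–321.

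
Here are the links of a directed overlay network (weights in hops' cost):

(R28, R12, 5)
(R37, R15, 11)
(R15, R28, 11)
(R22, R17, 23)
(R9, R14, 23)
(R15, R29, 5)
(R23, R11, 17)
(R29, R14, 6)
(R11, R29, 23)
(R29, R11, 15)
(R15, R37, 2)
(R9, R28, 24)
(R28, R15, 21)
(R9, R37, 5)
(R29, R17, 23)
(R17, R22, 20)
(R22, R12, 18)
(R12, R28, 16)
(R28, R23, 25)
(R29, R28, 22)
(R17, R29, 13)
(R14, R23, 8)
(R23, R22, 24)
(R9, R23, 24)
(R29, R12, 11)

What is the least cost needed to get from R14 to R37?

Settle nodes by increasing distance from R14:
R14: 0
R23: 8  (via R14)
R11: 25  (via R23)
R22: 32  (via R23)
R29: 48  (via R11)
R12: 50  (via R22)
R17: 55  (via R22)
R28: 66  (via R12)
R15: 87  (via R28)
R37: 89  (via R15)
Shortest route: R14–R23–R22–R12–R28–R15–R37 = 89 hops' cost.

89 hops' cost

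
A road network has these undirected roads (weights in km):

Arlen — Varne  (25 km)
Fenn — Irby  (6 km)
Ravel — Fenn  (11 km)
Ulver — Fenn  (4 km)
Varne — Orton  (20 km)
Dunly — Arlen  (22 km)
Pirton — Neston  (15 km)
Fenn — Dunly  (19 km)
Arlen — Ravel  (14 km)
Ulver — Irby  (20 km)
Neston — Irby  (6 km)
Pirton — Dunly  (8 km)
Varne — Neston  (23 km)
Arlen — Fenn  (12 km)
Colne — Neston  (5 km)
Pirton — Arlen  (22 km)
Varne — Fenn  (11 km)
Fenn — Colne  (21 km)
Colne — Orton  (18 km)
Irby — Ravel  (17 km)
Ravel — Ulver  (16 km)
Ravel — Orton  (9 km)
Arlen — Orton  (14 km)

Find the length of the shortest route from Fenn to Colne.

17 km

Settle nodes by increasing distance from Fenn:
Fenn: 0
Ulver: 4  (via Fenn)
Irby: 6  (via Fenn)
Ravel: 11  (via Fenn)
Varne: 11  (via Fenn)
Arlen: 12  (via Fenn)
Neston: 12  (via Irby)
Colne: 17  (via Neston)
Shortest route: Fenn–Irby–Neston–Colne = 17 km.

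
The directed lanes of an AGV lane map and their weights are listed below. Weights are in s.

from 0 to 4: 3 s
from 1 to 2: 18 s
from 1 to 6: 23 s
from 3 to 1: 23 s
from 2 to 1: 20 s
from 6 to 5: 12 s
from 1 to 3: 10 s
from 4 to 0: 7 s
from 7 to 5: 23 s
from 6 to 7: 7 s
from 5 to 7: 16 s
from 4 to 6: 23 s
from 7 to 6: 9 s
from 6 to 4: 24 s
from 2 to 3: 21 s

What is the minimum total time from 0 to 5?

Compare a few routes:
0 - 4 - 6 - 7 - 5: 3+23+7+23 = 56
0 - 4 - 6 - 5: 3+23+12 = 38
Cheapest is 0 - 4 - 6 - 5 at 38 s.

38 s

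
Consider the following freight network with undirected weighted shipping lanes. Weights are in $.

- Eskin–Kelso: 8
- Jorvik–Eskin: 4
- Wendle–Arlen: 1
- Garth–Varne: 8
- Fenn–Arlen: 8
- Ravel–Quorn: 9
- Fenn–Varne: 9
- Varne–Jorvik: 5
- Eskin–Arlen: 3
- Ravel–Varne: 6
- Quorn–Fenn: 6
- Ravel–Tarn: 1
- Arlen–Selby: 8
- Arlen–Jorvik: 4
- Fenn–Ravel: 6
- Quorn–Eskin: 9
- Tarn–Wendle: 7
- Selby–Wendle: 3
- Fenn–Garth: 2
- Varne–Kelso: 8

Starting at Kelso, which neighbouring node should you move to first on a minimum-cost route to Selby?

Eskin

Candidate routes:
Kelso–Eskin–Arlen–Selby: 8+3+8 = 19
Kelso–Eskin–Arlen–Wendle–Selby: 8+3+1+3 = 15
The minimum is $15 via Kelso–Eskin–Arlen–Wendle–Selby.
So from Kelso the first move is to Eskin.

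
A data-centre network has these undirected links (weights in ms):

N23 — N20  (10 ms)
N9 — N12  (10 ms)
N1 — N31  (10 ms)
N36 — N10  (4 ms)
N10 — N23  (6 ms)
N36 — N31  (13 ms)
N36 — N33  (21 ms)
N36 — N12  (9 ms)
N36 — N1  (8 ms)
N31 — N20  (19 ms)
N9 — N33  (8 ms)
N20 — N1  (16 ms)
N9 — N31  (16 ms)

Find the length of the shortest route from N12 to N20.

29 ms

Shortest distances from N12:
N12: 0
N36: 9  (via N12)
N9: 10  (via N12)
N10: 13  (via N36)
N1: 17  (via N36)
N33: 18  (via N9)
N23: 19  (via N10)
N31: 22  (via N36)
N20: 29  (via N23)
Shortest route: N12 → N36 → N10 → N23 → N20 = 29 ms.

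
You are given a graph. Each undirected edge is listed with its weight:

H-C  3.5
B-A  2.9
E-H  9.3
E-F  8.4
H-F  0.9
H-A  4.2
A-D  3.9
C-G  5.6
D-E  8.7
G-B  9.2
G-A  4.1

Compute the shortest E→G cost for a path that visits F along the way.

Shortest E→F: E–F = 8.4
Best F to G: F–H–A–G costing 9.2
Total via F: 8.4 + 9.2 = 17.6.

17.6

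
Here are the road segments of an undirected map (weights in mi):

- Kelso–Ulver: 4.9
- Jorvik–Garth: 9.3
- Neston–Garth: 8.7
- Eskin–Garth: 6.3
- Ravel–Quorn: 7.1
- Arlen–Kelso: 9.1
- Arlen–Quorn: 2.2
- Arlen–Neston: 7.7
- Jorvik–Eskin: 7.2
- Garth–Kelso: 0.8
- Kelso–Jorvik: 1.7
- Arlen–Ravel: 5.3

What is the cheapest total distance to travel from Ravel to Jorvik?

16.1 mi

Compare a few routes:
Ravel - Quorn - Arlen - Kelso - Jorvik: 7.1+2.2+9.1+1.7 = 20.1
Ravel - Arlen - Kelso - Jorvik: 5.3+9.1+1.7 = 16.1
The minimum is 16.1 mi via Ravel - Arlen - Kelso - Jorvik.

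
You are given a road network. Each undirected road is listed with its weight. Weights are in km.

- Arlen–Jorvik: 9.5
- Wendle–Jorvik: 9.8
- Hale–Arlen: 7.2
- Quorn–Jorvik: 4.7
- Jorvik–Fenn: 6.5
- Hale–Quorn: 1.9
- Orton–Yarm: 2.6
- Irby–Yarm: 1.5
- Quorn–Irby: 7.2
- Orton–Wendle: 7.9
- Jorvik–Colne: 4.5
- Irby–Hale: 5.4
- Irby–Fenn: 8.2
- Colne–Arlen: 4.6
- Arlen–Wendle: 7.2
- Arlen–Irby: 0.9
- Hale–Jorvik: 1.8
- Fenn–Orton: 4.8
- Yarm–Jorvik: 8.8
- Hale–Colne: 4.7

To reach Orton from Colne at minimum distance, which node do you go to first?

Arlen

Enumerating some paths:
Colne - Hale - Irby - Yarm - Orton: 4.7+5.4+1.5+2.6 = 14.2
Colne - Jorvik - Hale - Irby - Yarm - Orton: 4.5+1.8+5.4+1.5+2.6 = 15.8
Colne - Arlen - Irby - Yarm - Orton: 4.6+0.9+1.5+2.6 = 9.6
The minimum is 9.6 km via Colne - Arlen - Irby - Yarm - Orton.
So from Colne the first move is to Arlen.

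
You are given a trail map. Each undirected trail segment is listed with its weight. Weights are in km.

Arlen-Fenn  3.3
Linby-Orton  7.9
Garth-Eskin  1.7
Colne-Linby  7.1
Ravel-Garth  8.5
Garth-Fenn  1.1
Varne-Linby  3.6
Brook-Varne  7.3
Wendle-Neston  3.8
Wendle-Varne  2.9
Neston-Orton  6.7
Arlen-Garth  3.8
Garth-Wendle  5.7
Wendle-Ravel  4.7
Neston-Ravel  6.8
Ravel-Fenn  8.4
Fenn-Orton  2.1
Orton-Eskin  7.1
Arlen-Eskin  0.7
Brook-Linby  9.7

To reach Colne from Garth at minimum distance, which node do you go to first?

Fenn

Candidate routes:
Garth–Wendle–Varne–Linby–Colne: 5.7+2.9+3.6+7.1 = 19.3
Garth–Fenn–Orton–Linby–Colne: 1.1+2.1+7.9+7.1 = 18.2
Garth–Eskin–Arlen–Fenn–Orton–Linby–Colne: 1.7+0.7+3.3+2.1+7.9+7.1 = 22.8
Cheapest is Garth–Fenn–Orton–Linby–Colne at 18.2 km.
So from Garth the first move is to Fenn.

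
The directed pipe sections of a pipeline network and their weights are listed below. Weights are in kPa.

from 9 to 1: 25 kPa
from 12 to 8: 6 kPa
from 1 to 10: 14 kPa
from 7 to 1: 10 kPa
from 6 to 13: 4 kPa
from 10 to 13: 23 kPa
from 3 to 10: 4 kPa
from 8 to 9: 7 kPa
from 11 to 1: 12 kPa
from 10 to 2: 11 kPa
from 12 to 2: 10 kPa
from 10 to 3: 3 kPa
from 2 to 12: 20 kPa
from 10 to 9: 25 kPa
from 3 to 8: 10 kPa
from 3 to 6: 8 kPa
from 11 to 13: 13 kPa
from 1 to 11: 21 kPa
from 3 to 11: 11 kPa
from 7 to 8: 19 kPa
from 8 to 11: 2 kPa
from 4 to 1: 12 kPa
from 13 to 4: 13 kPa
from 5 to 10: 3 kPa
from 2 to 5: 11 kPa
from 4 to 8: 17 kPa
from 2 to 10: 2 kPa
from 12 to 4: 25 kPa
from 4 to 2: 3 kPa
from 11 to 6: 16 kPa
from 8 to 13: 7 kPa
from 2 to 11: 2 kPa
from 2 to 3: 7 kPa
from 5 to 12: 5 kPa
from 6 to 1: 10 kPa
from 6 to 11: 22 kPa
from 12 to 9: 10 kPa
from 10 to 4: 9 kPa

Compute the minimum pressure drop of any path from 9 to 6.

50 kPa

Candidate routes:
9 - 1 - 10 - 3 - 6: 25+14+3+8 = 50
9 - 1 - 11 - 6: 25+21+16 = 62
9 - 1 - 10 - 2 - 3 - 6: 25+14+11+7+8 = 65
The minimum is 50 kPa via 9 - 1 - 10 - 3 - 6.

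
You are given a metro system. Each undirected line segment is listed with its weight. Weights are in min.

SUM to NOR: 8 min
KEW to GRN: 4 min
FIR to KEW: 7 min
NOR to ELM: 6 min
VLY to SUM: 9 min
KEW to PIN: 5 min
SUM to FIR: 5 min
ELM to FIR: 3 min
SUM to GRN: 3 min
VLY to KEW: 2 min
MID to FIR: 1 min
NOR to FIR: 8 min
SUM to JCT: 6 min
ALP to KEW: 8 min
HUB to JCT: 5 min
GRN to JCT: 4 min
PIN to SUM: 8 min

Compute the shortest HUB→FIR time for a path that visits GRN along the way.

Shortest HUB→GRN: HUB → JCT → GRN = 9
Best GRN to FIR: GRN → SUM → FIR costing 8
Total via GRN: 9 + 8 = 17 min.

17 min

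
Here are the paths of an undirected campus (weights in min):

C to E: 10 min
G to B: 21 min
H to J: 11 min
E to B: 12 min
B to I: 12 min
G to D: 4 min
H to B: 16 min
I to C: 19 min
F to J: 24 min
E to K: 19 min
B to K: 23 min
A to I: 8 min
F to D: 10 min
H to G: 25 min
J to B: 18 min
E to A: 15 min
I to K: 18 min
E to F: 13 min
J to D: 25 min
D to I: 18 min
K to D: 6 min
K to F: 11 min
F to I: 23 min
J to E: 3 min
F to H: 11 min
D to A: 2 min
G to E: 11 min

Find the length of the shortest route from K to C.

29 min

Compare a few routes:
K → E → C: 19+10 = 29
K → D → A → E → C: 6+2+15+10 = 33
K → D → G → E → C: 6+4+11+10 = 31
The minimum is 29 min via K → E → C.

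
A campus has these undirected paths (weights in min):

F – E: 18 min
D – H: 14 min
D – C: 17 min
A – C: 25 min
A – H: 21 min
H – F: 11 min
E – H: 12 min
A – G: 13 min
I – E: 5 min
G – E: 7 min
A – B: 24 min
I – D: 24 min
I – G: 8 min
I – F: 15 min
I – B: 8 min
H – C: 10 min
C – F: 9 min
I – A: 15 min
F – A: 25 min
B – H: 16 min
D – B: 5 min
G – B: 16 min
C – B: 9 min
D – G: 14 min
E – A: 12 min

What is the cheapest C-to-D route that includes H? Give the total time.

Shortest C→H: C → H = 10
Shortest H→D: H → D = 14
Total via H: 10 + 14 = 24 min.

24 min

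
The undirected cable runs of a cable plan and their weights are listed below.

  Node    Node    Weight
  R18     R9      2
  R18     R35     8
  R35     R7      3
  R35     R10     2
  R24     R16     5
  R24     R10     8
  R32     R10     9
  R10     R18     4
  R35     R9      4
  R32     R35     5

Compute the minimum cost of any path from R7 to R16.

Compare a few routes:
R7 → R35 → R18 → R10 → R24 → R16: 3+8+4+8+5 = 28
R7 → R35 → R32 → R10 → R24 → R16: 3+5+9+8+5 = 30
R7 → R35 → R10 → R24 → R16: 3+2+8+5 = 18
R7 → R35 → R9 → R18 → R10 → R24 → R16: 3+4+2+4+8+5 = 26
Cheapest is R7 → R35 → R10 → R24 → R16 at 18.

18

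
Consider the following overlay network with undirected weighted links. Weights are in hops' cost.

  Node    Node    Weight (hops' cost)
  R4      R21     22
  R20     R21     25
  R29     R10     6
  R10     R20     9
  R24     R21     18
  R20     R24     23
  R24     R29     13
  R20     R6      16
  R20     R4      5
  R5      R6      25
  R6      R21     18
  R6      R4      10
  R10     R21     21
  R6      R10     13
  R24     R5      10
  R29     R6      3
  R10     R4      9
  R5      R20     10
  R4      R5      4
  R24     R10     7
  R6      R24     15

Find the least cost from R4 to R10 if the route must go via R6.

Best R4 to R6: R4 → R6 costing 10
Best R6 to R10: R6 → R29 → R10 costing 9
Total via R6: 10 + 9 = 19 hops' cost.

19 hops' cost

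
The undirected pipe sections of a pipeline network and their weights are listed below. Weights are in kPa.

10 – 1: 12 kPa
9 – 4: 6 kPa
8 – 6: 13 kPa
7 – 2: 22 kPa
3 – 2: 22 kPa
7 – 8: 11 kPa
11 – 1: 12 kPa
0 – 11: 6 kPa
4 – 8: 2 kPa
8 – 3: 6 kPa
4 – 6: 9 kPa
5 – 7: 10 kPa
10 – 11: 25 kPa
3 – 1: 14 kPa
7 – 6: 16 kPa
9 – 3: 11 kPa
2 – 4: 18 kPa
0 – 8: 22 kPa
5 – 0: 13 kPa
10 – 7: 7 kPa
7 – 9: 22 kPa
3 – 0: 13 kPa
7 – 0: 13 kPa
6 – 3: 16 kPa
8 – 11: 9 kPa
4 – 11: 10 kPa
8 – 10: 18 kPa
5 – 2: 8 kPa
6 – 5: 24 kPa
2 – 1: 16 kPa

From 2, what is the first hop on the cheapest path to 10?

Candidate routes:
2 - 1 - 10: 16+12 = 28
2 - 5 - 7 - 10: 8+10+7 = 25
2 - 7 - 10: 22+7 = 29
The minimum is 25 kPa via 2 - 5 - 7 - 10.
So from 2 the first move is to 5.

5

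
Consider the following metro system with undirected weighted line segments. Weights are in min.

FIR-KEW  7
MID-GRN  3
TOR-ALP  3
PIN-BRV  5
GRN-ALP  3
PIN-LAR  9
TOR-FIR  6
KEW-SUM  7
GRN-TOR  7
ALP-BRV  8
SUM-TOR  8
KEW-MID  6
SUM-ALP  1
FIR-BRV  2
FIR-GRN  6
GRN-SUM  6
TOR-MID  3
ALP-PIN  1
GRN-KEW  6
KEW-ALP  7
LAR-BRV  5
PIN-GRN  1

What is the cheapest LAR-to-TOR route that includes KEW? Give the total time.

Best LAR to KEW: LAR → BRV → FIR → KEW costing 14
Shortest KEW→TOR: KEW → MID → TOR = 9
Total via KEW: 14 + 9 = 23 min.

23 min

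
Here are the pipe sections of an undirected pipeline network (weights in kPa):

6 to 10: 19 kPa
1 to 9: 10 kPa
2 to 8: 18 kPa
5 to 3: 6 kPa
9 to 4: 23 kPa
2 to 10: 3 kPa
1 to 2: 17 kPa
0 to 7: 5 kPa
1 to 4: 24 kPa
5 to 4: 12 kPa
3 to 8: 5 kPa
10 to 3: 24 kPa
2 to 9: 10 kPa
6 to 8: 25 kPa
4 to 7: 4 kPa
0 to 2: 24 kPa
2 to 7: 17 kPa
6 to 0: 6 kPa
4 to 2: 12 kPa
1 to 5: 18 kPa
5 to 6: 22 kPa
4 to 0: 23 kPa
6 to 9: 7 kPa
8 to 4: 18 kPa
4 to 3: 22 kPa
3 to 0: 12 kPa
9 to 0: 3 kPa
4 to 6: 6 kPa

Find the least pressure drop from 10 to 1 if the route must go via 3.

Shortest 10→3: 10–3 = 24
Best 3 to 1: 3–5–1 costing 24
Total via 3: 24 + 24 = 48 kPa.

48 kPa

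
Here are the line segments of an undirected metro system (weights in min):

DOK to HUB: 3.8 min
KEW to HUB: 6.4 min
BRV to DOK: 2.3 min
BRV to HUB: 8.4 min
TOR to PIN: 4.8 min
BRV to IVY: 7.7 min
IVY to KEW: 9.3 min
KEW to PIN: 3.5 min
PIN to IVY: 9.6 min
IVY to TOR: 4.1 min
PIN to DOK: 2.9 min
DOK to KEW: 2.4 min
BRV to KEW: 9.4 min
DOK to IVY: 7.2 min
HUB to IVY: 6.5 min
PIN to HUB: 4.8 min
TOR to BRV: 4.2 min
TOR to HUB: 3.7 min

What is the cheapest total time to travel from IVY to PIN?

8.9 min

Compare a few routes:
IVY–TOR–PIN: 4.1+4.8 = 8.9
IVY–HUB–PIN: 6.5+4.8 = 11.3
IVY–PIN: 9.6 = 9.6
IVY–DOK–PIN: 7.2+2.9 = 10.1
Cheapest is IVY–TOR–PIN at 8.9 min.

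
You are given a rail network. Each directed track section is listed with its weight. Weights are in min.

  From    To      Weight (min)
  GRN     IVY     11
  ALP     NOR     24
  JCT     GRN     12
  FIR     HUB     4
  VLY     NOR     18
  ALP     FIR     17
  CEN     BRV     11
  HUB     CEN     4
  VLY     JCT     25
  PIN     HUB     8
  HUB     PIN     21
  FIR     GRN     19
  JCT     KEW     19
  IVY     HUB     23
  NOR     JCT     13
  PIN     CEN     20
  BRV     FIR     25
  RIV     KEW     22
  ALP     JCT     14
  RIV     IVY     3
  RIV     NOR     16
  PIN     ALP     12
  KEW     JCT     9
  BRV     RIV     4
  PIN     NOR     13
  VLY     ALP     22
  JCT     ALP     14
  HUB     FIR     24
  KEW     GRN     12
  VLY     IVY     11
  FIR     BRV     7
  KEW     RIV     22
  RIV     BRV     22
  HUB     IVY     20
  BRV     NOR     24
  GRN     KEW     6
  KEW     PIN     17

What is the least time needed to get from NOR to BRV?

51 min

Running Dijkstra from NOR:
NOR: 0
JCT: 13  (via NOR)
GRN: 25  (via JCT)
ALP: 27  (via JCT)
KEW: 31  (via GRN)
IVY: 36  (via GRN)
FIR: 44  (via ALP)
PIN: 48  (via KEW)
HUB: 48  (via FIR)
BRV: 51  (via FIR)
Shortest route: NOR → JCT → ALP → FIR → BRV = 51 min.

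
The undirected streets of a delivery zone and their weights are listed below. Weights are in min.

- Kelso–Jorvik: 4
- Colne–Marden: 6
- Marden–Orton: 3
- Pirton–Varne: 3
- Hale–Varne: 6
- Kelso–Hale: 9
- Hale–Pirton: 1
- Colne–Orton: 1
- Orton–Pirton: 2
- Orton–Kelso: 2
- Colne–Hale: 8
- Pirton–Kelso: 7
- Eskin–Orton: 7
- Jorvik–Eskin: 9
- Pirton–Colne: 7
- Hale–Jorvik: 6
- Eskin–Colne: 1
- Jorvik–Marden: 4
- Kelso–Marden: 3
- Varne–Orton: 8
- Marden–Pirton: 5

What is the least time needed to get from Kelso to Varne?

7 min

Compare a few routes:
Kelso - Marden - Pirton - Varne: 3+5+3 = 11
Kelso - Orton - Varne: 2+8 = 10
Kelso - Orton - Pirton - Varne: 2+2+3 = 7
Kelso - Pirton - Varne: 7+3 = 10
The minimum is 7 min via Kelso - Orton - Pirton - Varne.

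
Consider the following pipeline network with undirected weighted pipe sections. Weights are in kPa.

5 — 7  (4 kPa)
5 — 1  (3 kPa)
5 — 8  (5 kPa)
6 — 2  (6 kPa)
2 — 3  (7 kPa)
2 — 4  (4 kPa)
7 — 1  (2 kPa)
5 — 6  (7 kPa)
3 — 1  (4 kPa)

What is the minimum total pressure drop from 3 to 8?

Candidate routes:
3 - 1 - 5 - 8: 4+3+5 = 12
3 - 1 - 7 - 5 - 8: 4+2+4+5 = 15
Cheapest is 3 - 1 - 5 - 8 at 12 kPa.

12 kPa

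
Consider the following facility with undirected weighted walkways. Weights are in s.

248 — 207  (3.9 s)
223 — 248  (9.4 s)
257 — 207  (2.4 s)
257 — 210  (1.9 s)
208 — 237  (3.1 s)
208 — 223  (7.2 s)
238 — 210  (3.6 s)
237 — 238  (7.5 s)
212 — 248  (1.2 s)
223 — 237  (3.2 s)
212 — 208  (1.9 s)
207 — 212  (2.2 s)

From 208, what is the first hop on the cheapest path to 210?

Candidate routes:
208 → 212 → 207 → 257 → 210: 1.9+2.2+2.4+1.9 = 8.4
208 → 212 → 248 → 207 → 257 → 210: 1.9+1.2+3.9+2.4+1.9 = 11.3
Cheapest is 208 → 212 → 207 → 257 → 210 at 8.4 s.
So from 208 the first move is to 212.

212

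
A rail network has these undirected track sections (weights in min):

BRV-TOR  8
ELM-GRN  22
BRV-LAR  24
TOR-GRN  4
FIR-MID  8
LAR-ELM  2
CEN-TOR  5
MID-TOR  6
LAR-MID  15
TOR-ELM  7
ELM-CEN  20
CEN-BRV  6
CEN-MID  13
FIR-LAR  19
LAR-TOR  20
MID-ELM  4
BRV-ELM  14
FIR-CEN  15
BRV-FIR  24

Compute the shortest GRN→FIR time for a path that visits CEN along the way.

Shortest GRN→CEN: GRN–TOR–CEN = 9
Best CEN to FIR: CEN–FIR costing 15
Total via CEN: 9 + 15 = 24 min.

24 min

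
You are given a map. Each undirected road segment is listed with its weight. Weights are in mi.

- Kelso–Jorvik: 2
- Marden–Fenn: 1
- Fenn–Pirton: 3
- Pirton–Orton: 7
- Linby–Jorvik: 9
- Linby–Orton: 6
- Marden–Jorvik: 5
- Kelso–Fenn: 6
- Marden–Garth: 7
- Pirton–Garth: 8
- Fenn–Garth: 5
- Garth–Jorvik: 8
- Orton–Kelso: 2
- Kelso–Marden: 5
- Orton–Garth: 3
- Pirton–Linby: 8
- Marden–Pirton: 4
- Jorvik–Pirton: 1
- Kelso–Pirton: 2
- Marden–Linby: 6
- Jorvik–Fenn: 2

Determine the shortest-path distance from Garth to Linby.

Running Dijkstra from Garth:
Garth: 0
Orton: 3  (via Garth)
Fenn: 5  (via Garth)
Kelso: 5  (via Orton)
Marden: 6  (via Fenn)
Jorvik: 7  (via Fenn)
Pirton: 7  (via Kelso)
Linby: 9  (via Orton)
Shortest route: Garth–Orton–Linby = 9 mi.

9 mi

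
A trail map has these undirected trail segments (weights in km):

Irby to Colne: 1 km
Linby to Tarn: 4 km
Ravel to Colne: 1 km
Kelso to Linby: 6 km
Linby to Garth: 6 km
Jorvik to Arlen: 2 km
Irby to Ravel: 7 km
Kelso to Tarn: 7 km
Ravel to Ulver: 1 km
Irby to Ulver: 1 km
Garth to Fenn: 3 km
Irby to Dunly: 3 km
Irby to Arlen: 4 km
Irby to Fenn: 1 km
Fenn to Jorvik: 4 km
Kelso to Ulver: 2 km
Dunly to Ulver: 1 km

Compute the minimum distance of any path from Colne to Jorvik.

6 km

Running Dijkstra from Colne:
Colne: 0
Ravel: 1  (via Colne)
Irby: 1  (via Colne)
Ulver: 2  (via Ravel)
Fenn: 2  (via Irby)
Dunly: 3  (via Ulver)
Kelso: 4  (via Ulver)
Garth: 5  (via Fenn)
Arlen: 5  (via Irby)
Jorvik: 6  (via Fenn)
Shortest route: Colne → Irby → Fenn → Jorvik = 6 km.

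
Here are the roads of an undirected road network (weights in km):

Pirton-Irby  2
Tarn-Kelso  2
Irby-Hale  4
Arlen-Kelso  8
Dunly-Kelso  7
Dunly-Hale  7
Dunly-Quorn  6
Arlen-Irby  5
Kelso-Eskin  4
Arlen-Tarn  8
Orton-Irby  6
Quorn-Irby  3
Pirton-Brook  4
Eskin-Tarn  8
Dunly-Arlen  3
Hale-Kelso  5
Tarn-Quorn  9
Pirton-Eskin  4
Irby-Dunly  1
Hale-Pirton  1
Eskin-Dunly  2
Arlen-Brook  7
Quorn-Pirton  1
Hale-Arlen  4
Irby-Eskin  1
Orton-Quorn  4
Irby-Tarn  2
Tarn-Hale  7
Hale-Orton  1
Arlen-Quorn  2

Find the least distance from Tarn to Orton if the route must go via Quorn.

Shortest Tarn→Quorn: Tarn–Irby–Quorn = 5
Shortest Quorn→Orton: Quorn–Pirton–Hale–Orton = 3
Total via Quorn: 5 + 3 = 8 km.

8 km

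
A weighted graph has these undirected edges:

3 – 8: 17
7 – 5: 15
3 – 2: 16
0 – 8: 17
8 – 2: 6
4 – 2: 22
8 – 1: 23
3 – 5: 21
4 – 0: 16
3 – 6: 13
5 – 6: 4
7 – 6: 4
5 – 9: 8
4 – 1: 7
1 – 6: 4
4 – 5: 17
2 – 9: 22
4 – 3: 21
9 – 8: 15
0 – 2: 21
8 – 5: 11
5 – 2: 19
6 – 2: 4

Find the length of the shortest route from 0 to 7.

Running Dijkstra from 0:
0: 0
4: 16  (via 0)
8: 17  (via 0)
2: 21  (via 0)
1: 23  (via 4)
6: 25  (via 2)
5: 28  (via 8)
7: 29  (via 6)
Shortest route: 0 → 2 → 6 → 7 = 29.

29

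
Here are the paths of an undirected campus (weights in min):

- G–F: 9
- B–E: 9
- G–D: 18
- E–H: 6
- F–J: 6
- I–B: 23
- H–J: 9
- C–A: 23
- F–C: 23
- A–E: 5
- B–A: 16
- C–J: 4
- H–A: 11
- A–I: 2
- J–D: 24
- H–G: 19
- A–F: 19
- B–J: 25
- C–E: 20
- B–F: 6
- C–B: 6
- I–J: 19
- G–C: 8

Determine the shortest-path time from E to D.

39 min

Settle nodes by increasing distance from E:
E: 0
A: 5  (via E)
H: 6  (via E)
I: 7  (via A)
B: 9  (via E)
C: 15  (via B)
F: 15  (via B)
J: 15  (via H)
G: 23  (via C)
D: 39  (via J)
Shortest route: E → H → J → D = 39 min.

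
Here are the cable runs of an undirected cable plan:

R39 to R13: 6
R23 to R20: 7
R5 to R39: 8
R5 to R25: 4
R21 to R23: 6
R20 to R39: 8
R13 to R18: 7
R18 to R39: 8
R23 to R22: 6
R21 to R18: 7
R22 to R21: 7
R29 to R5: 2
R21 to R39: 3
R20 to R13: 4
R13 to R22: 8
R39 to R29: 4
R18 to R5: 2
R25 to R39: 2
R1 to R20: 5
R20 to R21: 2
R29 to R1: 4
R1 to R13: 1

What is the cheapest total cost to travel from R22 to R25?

12

Running Dijkstra from R22:
R22: 0
R23: 6  (via R22)
R21: 7  (via R22)
R13: 8  (via R22)
R1: 9  (via R13)
R20: 9  (via R21)
R39: 10  (via R21)
R25: 12  (via R39)
Shortest route: R22–R21–R39–R25 = 12.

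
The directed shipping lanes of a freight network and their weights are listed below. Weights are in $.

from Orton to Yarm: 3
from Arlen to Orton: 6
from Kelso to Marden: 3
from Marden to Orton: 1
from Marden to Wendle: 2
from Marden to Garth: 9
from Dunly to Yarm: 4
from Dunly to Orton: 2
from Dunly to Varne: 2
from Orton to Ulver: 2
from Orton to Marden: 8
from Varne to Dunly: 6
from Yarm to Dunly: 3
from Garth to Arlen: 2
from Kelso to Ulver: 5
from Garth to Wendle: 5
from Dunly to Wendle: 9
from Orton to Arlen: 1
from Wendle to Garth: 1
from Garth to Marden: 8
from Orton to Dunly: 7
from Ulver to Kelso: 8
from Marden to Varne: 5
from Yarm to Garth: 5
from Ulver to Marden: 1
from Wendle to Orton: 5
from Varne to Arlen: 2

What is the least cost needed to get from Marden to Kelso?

Running Dijkstra from Marden:
Marden: 0
Orton: 1  (via Marden)
Arlen: 2  (via Orton)
Wendle: 2  (via Marden)
Ulver: 3  (via Orton)
Garth: 3  (via Wendle)
Yarm: 4  (via Orton)
Varne: 5  (via Marden)
Dunly: 7  (via Yarm)
Kelso: 11  (via Ulver)
Shortest route: Marden–Orton–Ulver–Kelso = $11.

$11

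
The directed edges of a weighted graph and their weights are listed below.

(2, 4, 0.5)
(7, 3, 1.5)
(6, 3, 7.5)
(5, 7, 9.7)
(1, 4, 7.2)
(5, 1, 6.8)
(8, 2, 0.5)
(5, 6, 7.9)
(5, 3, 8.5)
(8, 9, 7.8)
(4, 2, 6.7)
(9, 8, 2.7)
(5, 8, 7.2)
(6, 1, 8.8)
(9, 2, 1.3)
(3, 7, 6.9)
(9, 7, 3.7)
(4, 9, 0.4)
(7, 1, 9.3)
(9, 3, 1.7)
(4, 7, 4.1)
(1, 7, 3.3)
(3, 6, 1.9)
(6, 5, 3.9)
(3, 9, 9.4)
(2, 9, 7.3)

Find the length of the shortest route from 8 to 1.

Shortest distances from 8:
8: 0
2: 0.5  (via 8)
4: 1  (via 2)
9: 1.4  (via 4)
3: 3.1  (via 9)
6: 5  (via 3)
7: 5.1  (via 4)
5: 8.9  (via 6)
1: 13.8  (via 6)
Shortest route: 8–2–4–9–3–6–1 = 13.8.

13.8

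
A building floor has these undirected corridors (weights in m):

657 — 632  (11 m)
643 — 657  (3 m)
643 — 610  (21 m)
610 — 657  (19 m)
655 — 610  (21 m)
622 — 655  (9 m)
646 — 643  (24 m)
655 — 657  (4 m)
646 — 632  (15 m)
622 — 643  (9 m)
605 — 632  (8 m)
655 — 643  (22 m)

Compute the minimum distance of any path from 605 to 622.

Compare a few routes:
605 → 632 → 657 → 655 → 622: 8+11+4+9 = 32
605 → 632 → 657 → 643 → 622: 8+11+3+9 = 31
The minimum is 31 m via 605 → 632 → 657 → 643 → 622.

31 m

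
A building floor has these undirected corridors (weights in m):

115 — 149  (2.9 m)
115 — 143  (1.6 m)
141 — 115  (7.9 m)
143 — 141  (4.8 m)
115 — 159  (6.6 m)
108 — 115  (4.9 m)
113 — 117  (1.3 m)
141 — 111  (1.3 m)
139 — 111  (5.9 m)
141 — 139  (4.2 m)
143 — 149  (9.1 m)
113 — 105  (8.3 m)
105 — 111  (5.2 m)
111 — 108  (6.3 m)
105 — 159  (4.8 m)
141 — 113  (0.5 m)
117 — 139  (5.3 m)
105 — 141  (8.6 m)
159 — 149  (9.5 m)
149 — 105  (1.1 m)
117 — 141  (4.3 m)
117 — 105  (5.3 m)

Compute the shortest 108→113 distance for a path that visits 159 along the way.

22.9 m

Best 108 to 159: 108–115–159 costing 11.5
Shortest 159→113: 159–105–117–113 = 11.4
Total via 159: 11.5 + 11.4 = 22.9 m.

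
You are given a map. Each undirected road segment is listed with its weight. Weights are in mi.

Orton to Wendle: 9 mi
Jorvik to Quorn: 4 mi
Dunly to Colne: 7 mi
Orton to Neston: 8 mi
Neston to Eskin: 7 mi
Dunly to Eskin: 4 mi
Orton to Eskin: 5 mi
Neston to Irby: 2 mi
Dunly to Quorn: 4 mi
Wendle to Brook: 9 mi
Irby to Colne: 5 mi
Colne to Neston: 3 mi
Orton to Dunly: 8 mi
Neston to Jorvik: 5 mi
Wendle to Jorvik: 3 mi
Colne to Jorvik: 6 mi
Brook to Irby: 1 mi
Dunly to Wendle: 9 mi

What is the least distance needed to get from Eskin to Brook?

Enumerating some paths:
Eskin - Neston - Irby - Brook: 7+2+1 = 10
Eskin - Neston - Colne - Irby - Brook: 7+3+5+1 = 16
The minimum is 10 mi via Eskin - Neston - Irby - Brook.

10 mi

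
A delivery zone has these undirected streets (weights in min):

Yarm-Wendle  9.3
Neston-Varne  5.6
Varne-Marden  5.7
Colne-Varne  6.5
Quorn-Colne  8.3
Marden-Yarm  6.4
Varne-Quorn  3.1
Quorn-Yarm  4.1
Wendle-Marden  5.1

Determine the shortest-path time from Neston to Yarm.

12.8 min

Shortest distances from Neston:
Neston: 0
Varne: 5.6  (via Neston)
Quorn: 8.7  (via Varne)
Marden: 11.3  (via Varne)
Colne: 12.1  (via Varne)
Yarm: 12.8  (via Quorn)
Shortest route: Neston–Varne–Quorn–Yarm = 12.8 min.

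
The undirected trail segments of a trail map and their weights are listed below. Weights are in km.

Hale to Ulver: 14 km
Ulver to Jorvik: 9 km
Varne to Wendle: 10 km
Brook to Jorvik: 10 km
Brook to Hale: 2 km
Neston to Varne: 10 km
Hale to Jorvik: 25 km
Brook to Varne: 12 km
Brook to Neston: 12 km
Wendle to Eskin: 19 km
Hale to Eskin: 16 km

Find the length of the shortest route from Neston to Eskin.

30 km

Running Dijkstra from Neston:
Neston: 0
Varne: 10  (via Neston)
Brook: 12  (via Neston)
Hale: 14  (via Brook)
Wendle: 20  (via Varne)
Jorvik: 22  (via Brook)
Ulver: 28  (via Hale)
Eskin: 30  (via Hale)
Shortest route: Neston–Brook–Hale–Eskin = 30 km.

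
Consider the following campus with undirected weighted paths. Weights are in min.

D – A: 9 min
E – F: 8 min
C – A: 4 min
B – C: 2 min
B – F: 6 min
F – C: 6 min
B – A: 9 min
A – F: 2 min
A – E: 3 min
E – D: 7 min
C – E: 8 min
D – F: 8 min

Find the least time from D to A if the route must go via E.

Shortest D→E: D → E = 7
Best E to A: E → A costing 3
Total via E: 7 + 3 = 10 min.

10 min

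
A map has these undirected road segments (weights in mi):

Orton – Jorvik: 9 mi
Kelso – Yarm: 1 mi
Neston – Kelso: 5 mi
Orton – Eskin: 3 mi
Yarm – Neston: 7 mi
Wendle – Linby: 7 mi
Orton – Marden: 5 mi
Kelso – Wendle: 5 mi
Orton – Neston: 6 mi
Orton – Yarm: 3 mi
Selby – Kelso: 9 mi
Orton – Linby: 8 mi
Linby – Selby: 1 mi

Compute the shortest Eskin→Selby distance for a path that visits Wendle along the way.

Best Eskin to Wendle: Eskin → Orton → Yarm → Kelso → Wendle costing 12
Shortest Wendle→Selby: Wendle → Linby → Selby = 8
Total via Wendle: 12 + 8 = 20 mi.

20 mi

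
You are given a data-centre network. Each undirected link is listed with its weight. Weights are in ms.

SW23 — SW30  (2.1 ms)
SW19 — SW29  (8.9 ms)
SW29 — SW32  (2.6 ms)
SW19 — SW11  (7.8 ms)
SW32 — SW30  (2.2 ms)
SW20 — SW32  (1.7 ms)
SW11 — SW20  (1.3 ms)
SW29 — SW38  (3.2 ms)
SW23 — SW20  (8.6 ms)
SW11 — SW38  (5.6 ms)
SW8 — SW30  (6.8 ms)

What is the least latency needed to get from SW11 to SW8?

12 ms

Settle nodes by increasing distance from SW11:
SW11: 0
SW20: 1.3  (via SW11)
SW32: 3  (via SW20)
SW30: 5.2  (via SW32)
SW38: 5.6  (via SW11)
SW29: 5.6  (via SW32)
SW23: 7.3  (via SW30)
SW19: 7.8  (via SW11)
SW8: 12  (via SW30)
Shortest route: SW11–SW20–SW32–SW30–SW8 = 12 ms.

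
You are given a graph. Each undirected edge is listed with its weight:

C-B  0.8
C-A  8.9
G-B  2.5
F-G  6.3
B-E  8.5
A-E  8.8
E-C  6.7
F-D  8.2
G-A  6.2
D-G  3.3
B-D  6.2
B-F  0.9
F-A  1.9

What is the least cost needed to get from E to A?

Candidate routes:
E–C–B–F–A: 6.7+0.8+0.9+1.9 = 10.3
E–A: 8.8 = 8.8
E–B–F–A: 8.5+0.9+1.9 = 11.3
Cheapest is E–A at 8.8.

8.8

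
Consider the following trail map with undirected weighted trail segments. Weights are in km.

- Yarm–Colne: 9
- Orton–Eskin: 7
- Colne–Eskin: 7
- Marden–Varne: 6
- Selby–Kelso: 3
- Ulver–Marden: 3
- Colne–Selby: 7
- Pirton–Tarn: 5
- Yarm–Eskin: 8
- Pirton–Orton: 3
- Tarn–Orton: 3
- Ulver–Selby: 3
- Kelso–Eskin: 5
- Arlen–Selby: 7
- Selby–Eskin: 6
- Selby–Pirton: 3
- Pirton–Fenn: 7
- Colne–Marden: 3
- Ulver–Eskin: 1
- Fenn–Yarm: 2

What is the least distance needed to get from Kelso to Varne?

15 km

Compare a few routes:
Kelso–Selby–Colne–Marden–Varne: 3+7+3+6 = 19
Kelso–Eskin–Colne–Marden–Varne: 5+7+3+6 = 21
Kelso–Selby–Eskin–Ulver–Marden–Varne: 3+6+1+3+6 = 19
Kelso–Selby–Ulver–Marden–Varne: 3+3+3+6 = 15
The minimum is 15 km via Kelso–Selby–Ulver–Marden–Varne.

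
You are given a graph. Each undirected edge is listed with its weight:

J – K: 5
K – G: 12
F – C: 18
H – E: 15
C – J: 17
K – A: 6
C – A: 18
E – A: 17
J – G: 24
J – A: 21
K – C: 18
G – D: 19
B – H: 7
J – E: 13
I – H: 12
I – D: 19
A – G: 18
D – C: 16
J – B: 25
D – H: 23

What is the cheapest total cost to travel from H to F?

57

Compare a few routes:
H–D–C–F: 23+16+18 = 57
H–E–J–C–F: 15+13+17+18 = 63
H–I–D–C–F: 12+19+16+18 = 65
The minimum is 57 via H–D–C–F.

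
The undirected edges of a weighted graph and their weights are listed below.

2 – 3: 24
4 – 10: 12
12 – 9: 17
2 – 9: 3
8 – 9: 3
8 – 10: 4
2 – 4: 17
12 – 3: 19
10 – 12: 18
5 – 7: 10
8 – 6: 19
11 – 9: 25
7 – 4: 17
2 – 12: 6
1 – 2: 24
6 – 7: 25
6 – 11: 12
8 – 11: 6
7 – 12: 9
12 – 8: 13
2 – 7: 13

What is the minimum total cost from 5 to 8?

Compare a few routes:
5 - 7 - 2 - 9 - 8: 10+13+3+3 = 29
5 - 7 - 12 - 2 - 9 - 8: 10+9+6+3+3 = 31
The minimum is 29 via 5 - 7 - 2 - 9 - 8.

29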